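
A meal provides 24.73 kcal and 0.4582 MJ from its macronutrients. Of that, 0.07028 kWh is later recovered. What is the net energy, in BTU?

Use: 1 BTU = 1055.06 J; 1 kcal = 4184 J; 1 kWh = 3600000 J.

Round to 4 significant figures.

292.6 BTU

24.73 kcal × 4184 = 103470 J
0.4582 MJ × 1000000 = 458200 J
0.07028 kWh × 3600000 = 253008 J
Net: 103470 + 458200 − 253008 = 308662 J
In BTU: 308662 / 1055.06 = 292.554 BTU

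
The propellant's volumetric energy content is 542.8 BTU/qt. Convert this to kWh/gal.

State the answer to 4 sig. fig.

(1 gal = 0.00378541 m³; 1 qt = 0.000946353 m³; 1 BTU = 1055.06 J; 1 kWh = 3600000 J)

0.6363 kWh/gal

542.8 BTU/qt × 1055.06 J/BTU ÷ 0.000946353 m³/qt = 6.05151×10⁸ J/m³
6.05151×10⁸ J/m³ ÷ 3600000 J/kWh × 0.00378541 m³/gal = 0.636318 kWh/gal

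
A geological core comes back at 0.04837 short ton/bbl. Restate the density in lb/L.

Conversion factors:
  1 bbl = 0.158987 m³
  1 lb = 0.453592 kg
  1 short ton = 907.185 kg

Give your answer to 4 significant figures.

0.04837 short ton/bbl × 907.185 kg/short ton ÷ 0.158987 m³/bbl = 276.001 kg/m³
276.001 kg/m³ ÷ 0.453592 kg/lb × 0.001 m³/L = 0.608479 lb/L

0.6085 lb/L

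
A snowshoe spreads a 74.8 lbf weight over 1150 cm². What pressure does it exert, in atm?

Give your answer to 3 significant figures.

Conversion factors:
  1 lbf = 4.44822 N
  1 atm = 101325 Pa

74.8 lbf × 4.44822 = 332.727 N
1150 cm² × 0.0001 = 0.115 m²
P = F / A = 332.727 N / 0.115 m² = 2893.28 Pa
2893.28 Pa ÷ (101325 Pa/atm) = 0.0285545 atm

0.0286 atm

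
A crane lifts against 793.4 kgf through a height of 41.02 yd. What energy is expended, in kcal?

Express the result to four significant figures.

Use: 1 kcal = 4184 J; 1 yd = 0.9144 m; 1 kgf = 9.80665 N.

793.4 kgf × 9.80665 → 7780.6 N
41.02 yd × 0.9144 → 37.5087 m
W = F × d = 7780.6 N × 37.5087 m = 291840 J
291840 J ÷ (4184 J/kcal) = 69.7514 kcal

69.75 kcal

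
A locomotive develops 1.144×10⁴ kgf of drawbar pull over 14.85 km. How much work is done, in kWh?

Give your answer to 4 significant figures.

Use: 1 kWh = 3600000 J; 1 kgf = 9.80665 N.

1.144×10⁴ kgf × 9.80665 → 112188 N
14.85 km × 1000 → 14850 m
W = F × d = 112188 N × 14850 m = 1.66599×10⁹ J
1.66599×10⁹ J ÷ (3600000 J/kWh) = 462.775 kWh

462.8 kWh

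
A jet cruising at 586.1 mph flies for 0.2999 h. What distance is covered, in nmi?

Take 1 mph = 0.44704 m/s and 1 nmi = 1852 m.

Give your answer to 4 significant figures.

152.7 nmi

586.1 mph × 0.44704 → 262.01 m/s
0.2999 h × 3600 → 1079.64 s
d = v × t = 262.01 m/s × 1079.64 s = 282876 m
282876 m ÷ (1852 m/nmi) = 152.741 nmi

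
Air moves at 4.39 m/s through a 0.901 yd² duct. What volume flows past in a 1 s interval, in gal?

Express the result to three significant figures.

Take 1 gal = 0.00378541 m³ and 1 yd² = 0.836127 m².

0.901 yd² × 0.836127 = 0.75335 m²
V = v × A × t = 4.39 m/s × 0.75335 m² × 1 s = 3.30721 m³
3.30721 m³ ÷ (0.00378541 m³/gal) = 873.673 gal

874 gal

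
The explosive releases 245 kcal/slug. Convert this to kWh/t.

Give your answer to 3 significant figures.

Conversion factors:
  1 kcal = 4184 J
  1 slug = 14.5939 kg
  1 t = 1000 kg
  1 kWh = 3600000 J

245 kcal/slug × 4184 J/kcal ÷ 14.5939 kg/slug = 70240.3 J/kg
70240.3 J/kg ÷ 3600000 J/kWh × 1000 kg/t = 19.5112 kWh/t

19.5 kWh/t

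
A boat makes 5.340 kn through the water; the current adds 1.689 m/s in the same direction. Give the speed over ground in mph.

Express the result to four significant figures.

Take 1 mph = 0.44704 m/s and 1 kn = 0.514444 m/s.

5.340 kn × 0.514444 → 2.74713 m/s
1.689 m/s (already m/s)
Sum: 2.74713 + 1.689 = 4.43613 m/s
In mph: 4.43613 / 0.44704 = 9.92334 mph

9.923 mph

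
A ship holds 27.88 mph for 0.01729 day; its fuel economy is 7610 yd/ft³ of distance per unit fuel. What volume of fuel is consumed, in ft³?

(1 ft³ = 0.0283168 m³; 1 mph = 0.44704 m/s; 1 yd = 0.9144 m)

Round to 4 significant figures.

2.676 ft³

27.88 mph → 12.4635 m/s
0.01729 day → 1493.86 s
d = v × t = 12.4635 × 1493.86 = 18618.7 m
7610 yd/ft³ → 245740 m/m³
V = d / (distance per unit fuel) = 18618.7 / 245740 = 0.0757659 m³
In ft³: 0.0757659 / 0.0283168 = 2.67565 ft³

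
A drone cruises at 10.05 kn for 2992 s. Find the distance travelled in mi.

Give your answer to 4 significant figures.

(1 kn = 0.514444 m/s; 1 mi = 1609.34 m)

10.05 kn × 0.514444 → 5.17016 m/s
d = v × t = 5.17016 m/s × 2992 s = 15469.1 m
15469.1 m ÷ (1609.34 m/mi) = 9.61208 mi

9.612 mi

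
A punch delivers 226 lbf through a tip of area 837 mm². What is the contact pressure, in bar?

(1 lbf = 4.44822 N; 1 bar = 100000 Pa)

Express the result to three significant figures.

226 lbf × 4.44822 → 1005.3 N
837 mm² × 10⁻⁶ → 8.37×10⁻⁴ m²
P = F / A = 1005.3 N / 8.37×10⁻⁴ m² = 1.20108×10⁶ Pa
1.20108×10⁶ Pa ÷ (100000 Pa/bar) = 12.0108 bar

12.0 bar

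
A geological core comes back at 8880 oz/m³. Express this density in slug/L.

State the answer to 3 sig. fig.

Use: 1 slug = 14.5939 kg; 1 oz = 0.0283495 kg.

8880 oz/m³ × 0.0283495 kg/oz = 251.744 kg/m³
251.744 kg/m³ ÷ 14.5939 kg/slug × 0.001 m³/L = 0.0172499 slug/L

0.0172 slug/L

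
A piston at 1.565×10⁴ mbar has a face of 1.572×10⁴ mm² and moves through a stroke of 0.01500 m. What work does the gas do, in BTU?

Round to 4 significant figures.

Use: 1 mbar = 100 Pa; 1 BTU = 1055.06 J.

1.565×10⁴ mbar → 1.565×10⁶ Pa
1.572×10⁴ mm² → 0.01572 m²
F = P × A = 1.565×10⁶ × 0.01572 = 24601.8 N
W = F × d = 24601.8 × 0.015 = 369.027 J
In BTU: 369.027 / 1055.06 = 0.349769 BTU

0.3498 BTU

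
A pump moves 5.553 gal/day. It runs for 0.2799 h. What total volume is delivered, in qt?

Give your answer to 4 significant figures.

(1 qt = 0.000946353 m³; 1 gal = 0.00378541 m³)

0.2590 qt

5.553 gal/day → 2.43291×10⁻⁷ m³/s
0.2799 h → 1007.64 s
V = Q × t = 2.43291×10⁻⁷ × 1007.64 = 2.4515×10⁻⁴ m³
In qt: 2.4515×10⁻⁴ / 0.000946353 = 0.259047 qt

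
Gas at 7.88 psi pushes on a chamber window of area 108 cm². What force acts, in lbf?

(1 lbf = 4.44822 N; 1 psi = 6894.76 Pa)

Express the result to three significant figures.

132 lbf

7.88 psi × 6894.76 → 54330.7 Pa
108 cm² × 0.0001 → 0.0108 m²
F = P × A = 54330.7 Pa × 0.0108 m² = 586.772 N
586.772 N ÷ (4.44822 N/lbf) = 131.912 lbf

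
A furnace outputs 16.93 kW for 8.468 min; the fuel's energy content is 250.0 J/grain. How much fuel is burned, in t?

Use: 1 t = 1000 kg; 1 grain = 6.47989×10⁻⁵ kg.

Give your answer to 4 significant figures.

16.93 kW → 16930 W
8.468 min → 508.08 s
E = P × t = 16930 × 508.08 = 8.60179×10⁶ J
250.0 J/grain → 3.85809×10⁶ J/kg
m = E / e_s = 8.60179×10⁶ / 3.85809×10⁶ = 2.22955 kg
In t: 2.22955 / 1000 = 0.00222955 t

0.002230 t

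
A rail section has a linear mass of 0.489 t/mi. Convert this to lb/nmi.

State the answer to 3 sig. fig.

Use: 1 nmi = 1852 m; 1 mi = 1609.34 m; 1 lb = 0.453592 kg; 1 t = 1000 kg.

1240 lb/nmi

0.489 t/mi × 1000 kg/t ÷ 1609.34 m/mi = 0.303851 kg/m
0.303851 kg/m ÷ 0.453592 kg/lb × 1852 m/nmi = 1240.61 lb/nmi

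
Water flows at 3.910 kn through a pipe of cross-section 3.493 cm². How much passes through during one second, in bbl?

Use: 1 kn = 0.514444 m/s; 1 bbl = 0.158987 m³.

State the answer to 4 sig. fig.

3.910 kn × 0.514444 = 2.01148 m/s
3.493 cm² × 0.0001 = 3.493×10⁻⁴ m²
V = v × A × t = 2.01148 m/s × 3.493×10⁻⁴ m² × 1 s = 7.0261×10⁻⁴ m³
7.0261×10⁻⁴ m³ ÷ (0.158987 m³/bbl) = 0.00441929 bbl

0.004419 bbl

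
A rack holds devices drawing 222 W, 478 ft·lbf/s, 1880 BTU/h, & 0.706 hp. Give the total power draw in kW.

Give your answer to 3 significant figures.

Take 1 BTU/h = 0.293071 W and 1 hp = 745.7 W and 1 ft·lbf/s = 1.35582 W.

222 W (already W)
478 ft·lbf/s × 1.35582 = 648.082 W
1880 BTU/h × 0.293071 = 550.973 W
0.706 hp × 745.7 = 526.464 W
Combined: 222 + 648.082 + 550.973 + 526.464 = 1947.52 W
In kW: 1947.52 / 1000 = 1.94752 kW

1.95 kW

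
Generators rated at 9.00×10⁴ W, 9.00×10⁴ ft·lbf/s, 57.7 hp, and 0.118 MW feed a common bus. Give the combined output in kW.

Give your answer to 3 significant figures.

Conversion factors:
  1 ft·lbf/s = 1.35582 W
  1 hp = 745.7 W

9.00×10⁴ W (already W)
9.00×10⁴ ft·lbf/s × 1.35582 → 122024 W
57.7 hp × 745.7 → 43026.9 W
0.118 MW × 1000000 → 118000 W
Sum: 90000 + 122024 + 43026.9 + 118000 = 373051 W
In kW: 373051 / 1000 = 373.051 kW

373 kW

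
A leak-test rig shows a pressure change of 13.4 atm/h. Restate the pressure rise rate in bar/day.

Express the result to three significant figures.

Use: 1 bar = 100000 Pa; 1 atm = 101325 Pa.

326 bar/day

13.4 atm/h × 101325 Pa/atm ÷ 3600 s/h = 377.154 Pa/s
377.154 Pa/s ÷ 100000 Pa/bar × 86400 s/day = 325.861 bar/day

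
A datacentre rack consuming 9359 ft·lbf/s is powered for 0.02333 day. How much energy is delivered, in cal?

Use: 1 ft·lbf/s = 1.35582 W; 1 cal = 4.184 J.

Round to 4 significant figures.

6.113×10⁶ cal

9359 ft·lbf/s × 1.35582 = 12689.1 W
0.02333 day × 86400 = 2015.71 s
E = P × t = 12689.1 W × 2015.71 s = 2.55775×10⁷ J
2.55775×10⁷ J ÷ (4.184 J/cal) = 6.11317×10⁶ cal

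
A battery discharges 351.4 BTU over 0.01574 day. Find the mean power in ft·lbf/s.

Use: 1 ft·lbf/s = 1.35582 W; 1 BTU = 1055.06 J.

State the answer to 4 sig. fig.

351.4 BTU × 1055.06 = 370748 J
0.01574 day × 86400 = 1359.94 s
P = E / t = 370748 J / 1359.94 s = 272.621 W
272.621 W ÷ (1.35582 W/ft·lbf/s) = 201.075 ft·lbf/s

201.1 ft·lbf/s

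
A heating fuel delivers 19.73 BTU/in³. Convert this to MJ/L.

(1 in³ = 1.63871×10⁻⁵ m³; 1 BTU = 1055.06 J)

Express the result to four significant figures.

19.73 BTU/in³ × 1055.06 J/BTU ÷ 1.63871×10⁻⁵ m³/in³ = 1.27029×10⁹ J/m³
1.27029×10⁹ J/m³ ÷ 1000000 J/MJ × 0.001 m³/L = 1.27029 MJ/L

1.270 MJ/L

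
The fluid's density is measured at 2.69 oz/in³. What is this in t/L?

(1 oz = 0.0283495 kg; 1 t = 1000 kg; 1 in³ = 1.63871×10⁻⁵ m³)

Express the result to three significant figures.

2.69 oz/in³ × 0.0283495 kg/oz ÷ 1.63871×10⁻⁵ m³/in³ = 4653.67 kg/m³
4653.67 kg/m³ ÷ 1000 kg/t × 0.001 m³/L = 0.00465367 t/L

0.00465 t/L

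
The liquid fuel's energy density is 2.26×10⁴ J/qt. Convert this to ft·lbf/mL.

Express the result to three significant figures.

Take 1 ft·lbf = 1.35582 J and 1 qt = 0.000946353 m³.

17.6 ft·lbf/mL

2.26×10⁴ J/qt ÷ 0.000946353 m³/qt = 2.38812×10⁷ J/m³
2.38812×10⁷ J/m³ ÷ 1.35582 J/ft·lbf × 10⁻⁶ m³/mL = 17.6138 ft·lbf/mL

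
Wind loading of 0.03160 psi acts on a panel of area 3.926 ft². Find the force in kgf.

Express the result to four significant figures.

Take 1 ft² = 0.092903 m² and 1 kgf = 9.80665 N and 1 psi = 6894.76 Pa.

0.03160 psi × 6894.76 → 217.874 Pa
3.926 ft² × 0.092903 → 0.364737 m²
F = P × A = 217.874 Pa × 0.364737 m² = 79.4667 N
79.4667 N ÷ (9.80665 N/kgf) = 8.10335 kgf

8.103 kgf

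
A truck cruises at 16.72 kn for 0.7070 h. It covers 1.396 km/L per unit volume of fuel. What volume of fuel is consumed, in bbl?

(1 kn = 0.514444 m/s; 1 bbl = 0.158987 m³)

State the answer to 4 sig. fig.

0.09864 bbl

16.72 kn → 8.6015 m/s
0.7070 h → 2545.2 s
d = v × t = 8.6015 × 2545.2 = 21892.5 m
1.396 km/L → 1.396×10⁶ m/m³
V = d / (distance per unit fuel) = 21892.5 / 1.396×10⁶ = 0.0156823 m³
In bbl: 0.0156823 / 0.158987 = 0.0986389 bbl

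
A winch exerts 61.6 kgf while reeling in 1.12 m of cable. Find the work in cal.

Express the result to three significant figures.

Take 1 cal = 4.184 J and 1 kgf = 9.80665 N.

162 cal

61.6 kgf × 9.80665 → 604.09 N
W = F × d = 604.09 N × 1.12 m = 676.581 J
676.581 J ÷ (4.184 J/cal) = 161.707 cal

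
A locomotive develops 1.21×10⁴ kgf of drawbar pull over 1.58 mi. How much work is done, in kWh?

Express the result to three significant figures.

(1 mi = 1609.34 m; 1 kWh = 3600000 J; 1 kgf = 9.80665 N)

83.8 kWh

1.21×10⁴ kgf × 9.80665 = 118660 N
1.58 mi × 1609.34 = 2542.76 m
W = F × d = 118660 N × 2542.76 m = 3.01724×10⁸ J
3.01724×10⁸ J ÷ (3600000 J/kWh) = 83.8122 kWh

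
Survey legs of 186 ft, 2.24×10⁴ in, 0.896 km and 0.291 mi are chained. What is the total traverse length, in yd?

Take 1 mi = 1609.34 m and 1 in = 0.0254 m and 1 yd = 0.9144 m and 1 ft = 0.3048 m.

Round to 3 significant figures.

186 ft × 0.3048 = 56.6928 m
2.24×10⁴ in × 0.0254 = 568.96 m
0.896 km × 1000 = 896 m
0.291 mi × 1609.34 = 468.318 m
Total: 56.6928 + 568.96 + 896 + 468.318 = 1989.97 m
In yd: 1989.97 / 0.9144 = 2176.26 yd

2180 yd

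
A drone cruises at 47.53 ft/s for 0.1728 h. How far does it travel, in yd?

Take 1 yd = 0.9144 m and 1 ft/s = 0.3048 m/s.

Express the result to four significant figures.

47.53 ft/s × 0.3048 = 14.4871 m/s
0.1728 h × 3600 = 622.08 s
d = v × t = 14.4871 m/s × 622.08 s = 9012.14 m
9012.14 m ÷ (0.9144 m/yd) = 9855.8 yd

9856 yd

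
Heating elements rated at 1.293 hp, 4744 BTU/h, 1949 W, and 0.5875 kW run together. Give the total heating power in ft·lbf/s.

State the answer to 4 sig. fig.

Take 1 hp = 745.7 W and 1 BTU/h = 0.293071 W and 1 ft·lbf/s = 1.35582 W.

1.293 hp × 745.7 → 964.19 W
4744 BTU/h × 0.293071 → 1390.33 W
1949 W (already W)
0.5875 kW × 1000 → 587.5 W
Combined: 964.19 + 1390.33 + 1949 + 587.5 = 4891.02 W
In ft·lbf/s: 4891.02 / 1.35582 = 3607.43 ft·lbf/s

3607 ft·lbf/s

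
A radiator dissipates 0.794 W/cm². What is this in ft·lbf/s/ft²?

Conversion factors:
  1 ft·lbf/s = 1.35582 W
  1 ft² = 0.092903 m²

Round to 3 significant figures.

544 ft·lbf/s/ft²

0.794 W/cm² ÷ 0.0001 m²/cm² = 7940 W/m²
7940 W/m² ÷ 1.35582 W/ft·lbf/s × 0.092903 m²/ft² = 544.062 ft·lbf/s/ft²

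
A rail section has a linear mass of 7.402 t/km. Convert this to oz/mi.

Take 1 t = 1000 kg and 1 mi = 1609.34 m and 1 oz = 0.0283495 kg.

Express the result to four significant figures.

7.402 t/km × 1000 kg/t ÷ 1000 m/km = 7.402 kg/m
7.402 kg/m ÷ 0.0283495 kg/oz × 1609.34 m/mi = 420196 oz/mi

4.202×10⁵ oz/mi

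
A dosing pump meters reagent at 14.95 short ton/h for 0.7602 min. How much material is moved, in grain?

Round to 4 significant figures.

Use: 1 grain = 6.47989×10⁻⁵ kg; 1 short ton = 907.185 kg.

2.652×10⁶ grain

14.95 short ton/h → 3.76734 kg/s
0.7602 min → 45.612 s
m = ṁ × t = 3.76734 × 45.612 = 171.836 kg
In grain: 171.836 / 6.47989×10⁻⁵ = 2.65184×10⁶ grain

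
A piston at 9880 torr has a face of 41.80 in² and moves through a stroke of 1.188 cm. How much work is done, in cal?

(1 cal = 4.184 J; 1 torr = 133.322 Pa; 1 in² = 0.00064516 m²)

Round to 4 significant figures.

9880 torr → 1.31722×10⁶ Pa
41.80 in² → 0.0269677 m²
F = P × A = 1.31722×10⁶ × 0.0269677 = 35522.4 N
1.188 cm → 0.01188 m
W = F × d = 35522.4 × 0.01188 = 422.006 J
In cal: 422.006 / 4.184 = 100.862 cal

100.9 cal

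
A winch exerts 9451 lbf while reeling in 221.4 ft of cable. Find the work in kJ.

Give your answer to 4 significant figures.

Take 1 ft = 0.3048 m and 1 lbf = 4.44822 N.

2837 kJ

9451 lbf × 4.44822 → 42040.1 N
221.4 ft × 0.3048 → 67.4827 m
W = F × d = 42040.1 N × 67.4827 m = 2.83698×10⁶ J
2.83698×10⁶ J ÷ (1000 J/kJ) = 2836.98 kJ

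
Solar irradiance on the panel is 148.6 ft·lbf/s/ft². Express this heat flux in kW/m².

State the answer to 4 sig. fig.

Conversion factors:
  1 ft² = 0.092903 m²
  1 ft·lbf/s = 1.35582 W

148.6 ft·lbf/s/ft² × 1.35582 W/ft·lbf/s ÷ 0.092903 m²/ft² = 2168.66 W/m²
2168.66 W/m² ÷ 1000 W/kW = 2.16866 kW/m²

2.169 kW/m²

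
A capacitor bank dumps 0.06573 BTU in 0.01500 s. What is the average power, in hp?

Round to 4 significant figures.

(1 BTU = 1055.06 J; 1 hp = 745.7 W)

6.200 hp

0.06573 BTU × 1055.06 = 69.3491 J
P = E / t = 69.3491 J / 0.015 s = 4623.27 W
4623.27 W ÷ (745.7 W/hp) = 6.19991 hp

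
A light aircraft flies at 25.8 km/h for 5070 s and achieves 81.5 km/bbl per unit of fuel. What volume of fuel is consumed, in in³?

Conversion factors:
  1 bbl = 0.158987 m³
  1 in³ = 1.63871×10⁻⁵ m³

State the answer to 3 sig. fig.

25.8 km/h → 7.16667 m/s
d = v × t = 7.16667 × 5070 = 36335 m
81.5 km/bbl → 512621 m/m³
V = d / (distance per unit fuel) = 36335 / 512621 = 0.0708808 m³
In in³: 0.0708808 / 1.63871×10⁻⁵ = 4325.4 in³

4330 in³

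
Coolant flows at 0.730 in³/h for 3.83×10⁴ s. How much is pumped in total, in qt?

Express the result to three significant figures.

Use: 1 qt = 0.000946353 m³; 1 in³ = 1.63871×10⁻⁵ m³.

0.730 in³/h → 3.32294×10⁻⁹ m³/s
V = Q × t = 3.32294×10⁻⁹ × 38300 = 1.27269×10⁻⁴ m³
In qt: 1.27269×10⁻⁴ / 0.000946353 = 0.134484 qt

0.134 qt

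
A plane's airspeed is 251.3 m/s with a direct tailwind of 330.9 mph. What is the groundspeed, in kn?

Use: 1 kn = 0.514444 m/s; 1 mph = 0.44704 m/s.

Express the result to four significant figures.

251.3 m/s (already m/s)
330.9 mph × 0.44704 → 147.926 m/s
Combined: 251.3 + 147.926 = 399.226 m/s
In kn: 399.226 / 0.514444 = 776.034 kn

776.0 kn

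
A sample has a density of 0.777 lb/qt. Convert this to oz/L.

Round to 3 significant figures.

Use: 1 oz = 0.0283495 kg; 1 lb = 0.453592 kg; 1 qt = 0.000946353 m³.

0.777 lb/qt × 0.453592 kg/lb ÷ 0.000946353 m³/qt = 372.42 kg/m³
372.42 kg/m³ ÷ 0.0283495 kg/oz × 0.001 m³/L = 13.1367 oz/L

13.1 oz/L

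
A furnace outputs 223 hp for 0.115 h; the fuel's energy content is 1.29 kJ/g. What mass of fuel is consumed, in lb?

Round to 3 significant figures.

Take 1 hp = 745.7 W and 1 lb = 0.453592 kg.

118 lb

223 hp → 166291 W
0.115 h → 414 s
E = P × t = 166291 × 414 = 6.88445×10⁷ J
1.29 kJ/g → 1.29×10⁶ J/kg
m = E / e_s = 6.88445×10⁷ / 1.29×10⁶ = 53.3678 kg
In lb: 53.3678 / 0.453592 = 117.656 lb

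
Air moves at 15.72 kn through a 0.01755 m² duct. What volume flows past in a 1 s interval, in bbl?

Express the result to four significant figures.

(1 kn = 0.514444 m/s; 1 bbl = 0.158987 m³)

0.8927 bbl

15.72 kn × 0.514444 → 8.08706 m/s
V = v × A × t = 8.08706 m/s × 0.01755 m² × 1 s = 0.141928 m³
0.141928 m³ ÷ (0.158987 m³/bbl) = 0.892702 bbl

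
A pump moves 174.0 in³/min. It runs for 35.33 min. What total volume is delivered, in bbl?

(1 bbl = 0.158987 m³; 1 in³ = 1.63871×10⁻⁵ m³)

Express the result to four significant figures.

174.0 in³/min → 4.75226×10⁻⁵ m³/s
35.33 min → 2119.8 s
V = Q × t = 4.75226×10⁻⁵ × 2119.8 = 0.100738 m³
In bbl: 0.100738 / 0.158987 = 0.633624 bbl

0.6336 bbl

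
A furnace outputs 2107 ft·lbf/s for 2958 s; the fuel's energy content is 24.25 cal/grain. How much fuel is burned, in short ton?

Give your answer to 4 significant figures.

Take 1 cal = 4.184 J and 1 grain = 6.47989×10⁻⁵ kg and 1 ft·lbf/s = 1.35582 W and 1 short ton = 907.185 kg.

0.005949 short ton

2107 ft·lbf/s → 2856.71 W
E = P × t = 2856.71 × 2958 = 8.45015×10⁶ J
24.25 cal/grain → 1.5658×10⁶ J/kg
m = E / e_s = 8.45015×10⁶ / 1.5658×10⁶ = 5.3967 kg
In short ton: 5.3967 / 907.185 = 0.00594884 short ton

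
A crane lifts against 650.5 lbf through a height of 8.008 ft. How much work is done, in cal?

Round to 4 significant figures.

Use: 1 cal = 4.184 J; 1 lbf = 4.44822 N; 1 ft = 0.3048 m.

1688 cal

650.5 lbf × 4.44822 → 2893.57 N
8.008 ft × 0.3048 → 2.44084 m
W = F × d = 2893.57 N × 2.44084 m = 7062.74 J
7062.74 J ÷ (4.184 J/cal) = 1688.04 cal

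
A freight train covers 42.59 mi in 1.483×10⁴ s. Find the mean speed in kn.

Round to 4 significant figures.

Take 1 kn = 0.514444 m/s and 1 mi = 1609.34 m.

8.984 kn

42.59 mi × 1609.34 = 68541.8 m
v = d / t = 68541.8 m / 14830 s = 4.62183 m/s
4.62183 m/s ÷ (0.514444 m/s/kn) = 8.98413 kn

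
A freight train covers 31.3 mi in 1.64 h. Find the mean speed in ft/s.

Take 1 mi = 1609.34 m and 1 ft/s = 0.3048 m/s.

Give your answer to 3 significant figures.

28.0 ft/s

31.3 mi × 1609.34 → 50372.3 m
1.64 h × 3600 → 5904 s
v = d / t = 50372.3 m / 5904 s = 8.53189 m/s
8.53189 m/s ÷ (0.3048 m/s/ft/s) = 27.9918 ft/s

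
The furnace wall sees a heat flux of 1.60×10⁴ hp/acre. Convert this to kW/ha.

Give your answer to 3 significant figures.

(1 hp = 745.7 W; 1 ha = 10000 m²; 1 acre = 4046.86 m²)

2.95×10⁴ kW/ha

1.60×10⁴ hp/acre × 745.7 W/hp ÷ 4046.86 m²/acre = 2948.26 W/m²
2948.26 W/m² ÷ 1000 W/kW × 10000 m²/ha = 29482.6 kW/ha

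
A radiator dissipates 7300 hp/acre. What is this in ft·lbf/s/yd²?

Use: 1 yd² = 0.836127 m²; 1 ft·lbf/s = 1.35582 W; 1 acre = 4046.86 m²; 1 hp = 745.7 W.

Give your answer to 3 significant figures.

830 ft·lbf/s/yd²

7300 hp/acre × 745.7 W/hp ÷ 4046.86 m²/acre = 1345.14 W/m²
1345.14 W/m² ÷ 1.35582 W/ft·lbf/s × 0.836127 m²/yd² = 829.541 ft·lbf/s/yd²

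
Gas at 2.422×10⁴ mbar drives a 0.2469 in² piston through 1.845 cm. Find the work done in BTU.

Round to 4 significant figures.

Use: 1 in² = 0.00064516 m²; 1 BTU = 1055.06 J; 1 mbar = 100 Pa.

2.422×10⁴ mbar → 2.422×10⁶ Pa
0.2469 in² → 1.5929×10⁻⁴ m²
F = P × A = 2.422×10⁶ × 1.5929×10⁻⁴ = 385.8 N
1.845 cm → 0.01845 m
W = F × d = 385.8 × 0.01845 = 7.11801 J
In BTU: 7.11801 / 1055.06 = 0.00674655 BTU

0.006747 BTU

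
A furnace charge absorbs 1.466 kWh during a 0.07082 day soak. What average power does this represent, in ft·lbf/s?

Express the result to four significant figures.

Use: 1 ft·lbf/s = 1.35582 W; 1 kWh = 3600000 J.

1.466 kWh × 3600000 = 5.2776×10⁶ J
0.07082 day × 86400 = 6118.85 s
P = E / t = 5.2776×10⁶ J / 6118.85 s = 862.515 W
862.515 W ÷ (1.35582 W/ft·lbf/s) = 636.157 ft·lbf/s

636.2 ft·lbf/s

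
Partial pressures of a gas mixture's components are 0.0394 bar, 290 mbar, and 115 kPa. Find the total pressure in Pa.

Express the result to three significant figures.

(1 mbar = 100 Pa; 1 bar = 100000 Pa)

0.0394 bar × 100000 = 3940 Pa
290 mbar × 100 = 29000 Pa
115 kPa × 1000 = 115000 Pa
Combined: 3940 + 29000 + 115000 = 147940 Pa

1.48×10⁵ Pa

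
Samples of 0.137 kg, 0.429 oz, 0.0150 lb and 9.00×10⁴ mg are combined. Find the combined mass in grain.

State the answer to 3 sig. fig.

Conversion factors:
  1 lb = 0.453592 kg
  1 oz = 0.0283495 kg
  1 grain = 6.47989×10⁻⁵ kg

3800 grain

0.137 kg (already kg)
0.429 oz × 0.0283495 = 0.0121619 kg
0.0150 lb × 0.453592 = 0.00680388 kg
9.00×10⁴ mg × 10⁻⁶ = 0.09 kg
Total: 0.137 + 0.0121619 + 0.00680388 + 0.09 = 0.245966 kg
In grain: 0.245966 / 6.47989×10⁻⁵ = 3795.84 grain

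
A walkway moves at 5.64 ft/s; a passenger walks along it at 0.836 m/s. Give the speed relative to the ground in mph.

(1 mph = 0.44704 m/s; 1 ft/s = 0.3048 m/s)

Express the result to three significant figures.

5.72 mph

5.64 ft/s × 0.3048 → 1.71907 m/s
0.836 m/s (already m/s)
Sum: 1.71907 + 0.836 = 2.55507 m/s
In mph: 2.55507 / 0.44704 = 5.71553 mph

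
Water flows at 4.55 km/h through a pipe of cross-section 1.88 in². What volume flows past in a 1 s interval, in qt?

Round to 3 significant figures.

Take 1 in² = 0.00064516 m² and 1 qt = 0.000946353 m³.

4.55 km/h × (1/3.6) = 1.26389 m/s
1.88 in² × 0.00064516 = 0.0012129 m²
V = v × A × t = 1.26389 m/s × 0.0012129 m² × 1 s = 0.00153297 m³
0.00153297 m³ ÷ (0.000946353 m³/qt) = 1.61987 qt

1.62 qt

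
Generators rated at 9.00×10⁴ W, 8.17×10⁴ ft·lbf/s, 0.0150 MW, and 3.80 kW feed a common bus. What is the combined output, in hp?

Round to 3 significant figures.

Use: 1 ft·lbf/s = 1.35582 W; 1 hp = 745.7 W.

294 hp

9.00×10⁴ W (already W)
8.17×10⁴ ft·lbf/s × 1.35582 → 110770 W
0.0150 MW × 1000000 → 15000 W
3.80 kW × 1000 → 3800 W
Combined: 90000 + 110770 + 15000 + 3800 = 219570 W
In hp: 219570 / 745.7 = 294.448 hp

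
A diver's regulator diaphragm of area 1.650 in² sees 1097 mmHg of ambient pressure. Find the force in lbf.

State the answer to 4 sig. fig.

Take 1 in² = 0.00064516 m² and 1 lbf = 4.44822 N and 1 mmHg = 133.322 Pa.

35.00 lbf

1097 mmHg × 133.322 = 146254 Pa
1.650 in² × 0.00064516 = 0.00106451 m²
F = P × A = 146254 Pa × 0.00106451 m² = 155.689 N
155.689 N ÷ (4.44822 N/lbf) = 35.0003 lbf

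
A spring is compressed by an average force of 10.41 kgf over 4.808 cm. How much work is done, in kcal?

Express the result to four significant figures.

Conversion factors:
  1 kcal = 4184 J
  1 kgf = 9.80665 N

10.41 kgf × 9.80665 → 102.087 N
4.808 cm × 0.01 → 0.04808 m
W = F × d = 102.087 N × 0.04808 m = 4.90834 J
4.90834 J ÷ (4184 J/kcal) = 0.00117312 kcal

0.001173 kcal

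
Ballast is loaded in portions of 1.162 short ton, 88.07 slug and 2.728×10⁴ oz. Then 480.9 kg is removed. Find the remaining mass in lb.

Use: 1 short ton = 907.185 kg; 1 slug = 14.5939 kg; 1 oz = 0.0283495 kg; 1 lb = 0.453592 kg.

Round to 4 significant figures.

5802 lb

1.162 short ton × 907.185 = 1054.15 kg
88.07 slug × 14.5939 = 1285.28 kg
2.728×10⁴ oz × 0.0283495 = 773.374 kg
480.9 kg (already kg)
Net: 1054.15 + 1285.28 + 773.374 − 480.9 = 2631.9 kg
In lb: 2631.9 / 0.453592 = 5802.35 lb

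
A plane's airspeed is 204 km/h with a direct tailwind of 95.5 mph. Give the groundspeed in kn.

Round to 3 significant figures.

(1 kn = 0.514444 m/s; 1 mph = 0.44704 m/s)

204 km/h × (1/3.6) → 56.6667 m/s
95.5 mph × 0.44704 → 42.6923 m/s
Total: 56.6667 + 42.6923 = 99.359 m/s
In kn: 99.359 / 0.514444 = 193.139 kn

193 kn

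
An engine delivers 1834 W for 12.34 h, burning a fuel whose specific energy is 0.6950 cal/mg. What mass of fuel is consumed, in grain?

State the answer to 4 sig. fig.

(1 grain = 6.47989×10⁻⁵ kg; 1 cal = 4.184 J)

12.34 h → 44424 s
E = P × t = 1834 × 44424 = 8.14736×10⁷ J
0.6950 cal/mg → 2.90788×10⁶ J/kg
m = E / e_s = 8.14736×10⁷ / 2.90788×10⁶ = 28.0182 kg
In grain: 28.0182 / 6.47989×10⁻⁵ = 432387 grain

4.324×10⁵ grain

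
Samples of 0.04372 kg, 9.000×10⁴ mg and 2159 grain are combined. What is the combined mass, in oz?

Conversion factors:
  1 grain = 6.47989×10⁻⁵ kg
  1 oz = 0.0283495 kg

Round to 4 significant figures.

9.652 oz

0.04372 kg (already kg)
9.000×10⁴ mg × 10⁻⁶ = 0.09 kg
2159 grain × 6.47989×10⁻⁵ = 0.139901 kg
Sum: 0.04372 + 0.09 + 0.139901 = 0.273621 kg
In oz: 0.273621 / 0.0283495 = 9.6517 oz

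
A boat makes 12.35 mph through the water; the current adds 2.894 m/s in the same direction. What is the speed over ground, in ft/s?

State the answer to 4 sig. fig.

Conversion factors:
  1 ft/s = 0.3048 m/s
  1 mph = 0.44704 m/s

27.61 ft/s

12.35 mph × 0.44704 → 5.52094 m/s
2.894 m/s (already m/s)
Combined: 5.52094 + 2.894 = 8.41494 m/s
In ft/s: 8.41494 / 0.3048 = 27.6081 ft/s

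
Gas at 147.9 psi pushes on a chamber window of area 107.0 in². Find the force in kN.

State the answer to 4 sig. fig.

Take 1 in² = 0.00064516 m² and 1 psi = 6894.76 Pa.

70.39 kN

147.9 psi × 6894.76 = 1.01974×10⁶ Pa
107.0 in² × 0.00064516 = 0.0690321 m²
F = P × A = 1.01974×10⁶ Pa × 0.0690321 m² = 70394.8 N
70394.8 N ÷ (1000 N/kN) = 70.3948 kN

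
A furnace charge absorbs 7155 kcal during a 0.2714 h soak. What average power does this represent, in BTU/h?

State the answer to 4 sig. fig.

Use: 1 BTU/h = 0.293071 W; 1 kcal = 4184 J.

7155 kcal × 4184 → 2.99365×10⁷ J
0.2714 h × 3600 → 977.04 s
P = E / t = 2.99365×10⁷ J / 977.04 s = 30640 W
30640 W ÷ (0.293071 W/BTU/h) = 104548 BTU/h

1.045×10⁵ BTU/h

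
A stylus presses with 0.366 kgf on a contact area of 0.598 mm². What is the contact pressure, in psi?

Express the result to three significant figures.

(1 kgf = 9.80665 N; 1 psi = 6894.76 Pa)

871 psi

0.366 kgf × 9.80665 → 3.58923 N
0.598 mm² × 10⁻⁶ → 5.98×10⁻⁷ m²
P = F / A = 3.58923 N / 5.98×10⁻⁷ m² = 6.00206×10⁶ Pa
6.00206×10⁶ Pa ÷ (6894.76 Pa/psi) = 870.525 psi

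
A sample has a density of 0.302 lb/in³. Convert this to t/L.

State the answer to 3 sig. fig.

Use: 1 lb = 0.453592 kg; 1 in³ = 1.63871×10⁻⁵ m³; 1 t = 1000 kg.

0.302 lb/in³ × 0.453592 kg/lb ÷ 1.63871×10⁻⁵ m³/in³ = 8359.31 kg/m³
8359.31 kg/m³ ÷ 1000 kg/t × 0.001 m³/L = 0.00835931 t/L

0.00836 t/L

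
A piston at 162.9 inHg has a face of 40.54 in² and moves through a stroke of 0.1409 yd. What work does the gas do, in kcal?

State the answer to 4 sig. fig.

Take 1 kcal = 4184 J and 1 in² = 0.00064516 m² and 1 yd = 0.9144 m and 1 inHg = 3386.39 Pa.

162.9 inHg → 551643 Pa
40.54 in² → 0.0261548 m²
F = P × A = 551643 × 0.0261548 = 14428.1 N
0.1409 yd → 0.128839 m
W = F × d = 14428.1 × 0.128839 = 1858.9 J
In kcal: 1858.9 / 4184 = 0.444288 kcal

0.4443 kcal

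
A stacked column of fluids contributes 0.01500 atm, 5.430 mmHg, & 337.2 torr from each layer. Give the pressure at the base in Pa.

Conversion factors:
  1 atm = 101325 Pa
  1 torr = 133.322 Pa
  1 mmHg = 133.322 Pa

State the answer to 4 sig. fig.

4.720×10⁴ Pa

0.01500 atm × 101325 = 1519.88 Pa
5.430 mmHg × 133.322 = 723.938 Pa
337.2 torr × 133.322 = 44956.2 Pa
Combined: 1519.88 + 723.938 + 44956.2 = 47200 Pa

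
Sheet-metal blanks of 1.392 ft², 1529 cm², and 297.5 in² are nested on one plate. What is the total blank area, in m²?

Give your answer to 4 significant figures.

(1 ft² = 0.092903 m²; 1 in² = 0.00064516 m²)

1.392 ft² × 0.092903 → 0.129321 m²
1529 cm² × 0.0001 → 0.1529 m²
297.5 in² × 0.00064516 → 0.191935 m²
Combined: 0.129321 + 0.1529 + 0.191935 = 0.474156 m²

0.4742 m²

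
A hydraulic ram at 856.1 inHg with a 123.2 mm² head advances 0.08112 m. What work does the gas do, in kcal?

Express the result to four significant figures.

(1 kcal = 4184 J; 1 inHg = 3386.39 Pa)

856.1 inHg → 2.89909×10⁶ Pa
123.2 mm² → 1.232×10⁻⁴ m²
F = P × A = 2.89909×10⁶ × 1.232×10⁻⁴ = 357.168 N
W = F × d = 357.168 × 0.08112 = 28.9735 J
In kcal: 28.9735 / 4184 = 0.00692483 kcal

0.006925 kcal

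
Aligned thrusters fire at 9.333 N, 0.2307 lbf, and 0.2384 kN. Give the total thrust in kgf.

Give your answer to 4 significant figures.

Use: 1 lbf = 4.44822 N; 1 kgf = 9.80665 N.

9.333 N (already N)
0.2307 lbf × 4.44822 = 1.0262 N
0.2384 kN × 1000 = 238.4 N
Total: 9.333 + 1.0262 + 238.4 = 248.759 N
In kgf: 248.759 / 9.80665 = 25.3664 kgf

25.37 kgf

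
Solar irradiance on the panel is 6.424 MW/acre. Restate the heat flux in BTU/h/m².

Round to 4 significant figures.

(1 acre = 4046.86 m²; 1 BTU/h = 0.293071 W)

6.424 MW/acre × 1000000 W/MW ÷ 4046.86 m²/acre = 1587.4 W/m²
1587.4 W/m² ÷ 0.293071 W/BTU/h = 5416.43 BTU/h/m²

5416 BTU/h/m²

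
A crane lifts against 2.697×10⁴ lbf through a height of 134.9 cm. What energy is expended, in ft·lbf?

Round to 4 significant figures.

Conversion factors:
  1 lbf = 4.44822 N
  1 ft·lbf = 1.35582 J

1.194×10⁵ ft·lbf

2.697×10⁴ lbf × 4.44822 = 119968 N
134.9 cm × 0.01 = 1.349 m
W = F × d = 119968 N × 1.349 m = 161837 J
161837 J ÷ (1.35582 J/ft·lbf) = 119365 ft·lbf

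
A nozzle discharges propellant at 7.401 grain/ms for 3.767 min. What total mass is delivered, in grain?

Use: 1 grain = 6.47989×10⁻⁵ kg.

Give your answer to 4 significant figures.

7.401 grain/ms → 0.479577 kg/s
3.767 min → 226.02 s
m = ṁ × t = 0.479577 × 226.02 = 108.394 kg
In grain: 108.394 / 6.47989×10⁻⁵ = 1.67278×10⁶ grain

1.673×10⁶ grain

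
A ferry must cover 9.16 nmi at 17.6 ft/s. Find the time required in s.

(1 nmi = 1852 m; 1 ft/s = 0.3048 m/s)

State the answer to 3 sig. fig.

3160 s

9.16 nmi × 1852 → 16964.3 m
17.6 ft/s × 0.3048 → 5.36448 m/s
t = d / v = 16964.3 m / 5.36448 m/s = 3162.34 s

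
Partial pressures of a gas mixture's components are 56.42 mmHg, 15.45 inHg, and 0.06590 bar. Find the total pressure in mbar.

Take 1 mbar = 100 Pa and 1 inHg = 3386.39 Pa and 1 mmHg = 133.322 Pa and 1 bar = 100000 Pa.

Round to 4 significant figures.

664.3 mbar

56.42 mmHg × 133.322 = 7522.03 Pa
15.45 inHg × 3386.39 = 52319.7 Pa
0.06590 bar × 100000 = 6590 Pa
Total: 7522.03 + 52319.7 + 6590 = 66431.7 Pa
In mbar: 66431.7 / 100 = 664.317 mbar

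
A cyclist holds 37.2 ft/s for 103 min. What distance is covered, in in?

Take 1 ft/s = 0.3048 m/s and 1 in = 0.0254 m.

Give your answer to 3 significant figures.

37.2 ft/s × 0.3048 → 11.3386 m/s
103 min × 60 → 6180 s
d = v × t = 11.3386 m/s × 6180 s = 70072.5 m
70072.5 m ÷ (0.0254 m/in) = 2.75876×10⁶ in

2.76×10⁶ in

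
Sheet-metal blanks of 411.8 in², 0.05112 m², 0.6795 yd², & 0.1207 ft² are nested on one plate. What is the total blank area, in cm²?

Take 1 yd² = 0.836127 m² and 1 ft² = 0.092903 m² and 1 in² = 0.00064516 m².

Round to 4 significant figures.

8962 cm²

411.8 in² × 0.00064516 → 0.265677 m²
0.05112 m² (already m²)
0.6795 yd² × 0.836127 → 0.568148 m²
0.1207 ft² × 0.092903 → 0.0112134 m²
Sum: 0.265677 + 0.05112 + 0.568148 + 0.0112134 = 0.896158 m²
In cm²: 0.896158 / 0.0001 = 8961.58 cm²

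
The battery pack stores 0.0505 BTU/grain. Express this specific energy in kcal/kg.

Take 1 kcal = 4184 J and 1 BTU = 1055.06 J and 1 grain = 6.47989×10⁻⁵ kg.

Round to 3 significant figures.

0.0505 BTU/grain × 1055.06 J/BTU ÷ 6.47989×10⁻⁵ kg/grain = 822244 J/kg
822244 J/kg ÷ 4184 J/kcal = 196.521 kcal/kg

197 kcal/kg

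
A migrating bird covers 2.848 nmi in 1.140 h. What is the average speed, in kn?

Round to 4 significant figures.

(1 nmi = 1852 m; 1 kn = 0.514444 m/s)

2.498 kn

2.848 nmi × 1852 → 5274.5 m
1.140 h × 3600 → 4104 s
v = d / t = 5274.5 m / 4104 s = 1.28521 m/s
1.28521 m/s ÷ (0.514444 m/s/kn) = 2.49825 kn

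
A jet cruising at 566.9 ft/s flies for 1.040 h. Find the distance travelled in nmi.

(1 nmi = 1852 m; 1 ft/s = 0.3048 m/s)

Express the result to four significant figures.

566.9 ft/s × 0.3048 = 172.791 m/s
1.040 h × 3600 = 3744 s
d = v × t = 172.791 m/s × 3744 s = 646930 m
646930 m ÷ (1852 m/nmi) = 349.314 nmi

349.3 nmi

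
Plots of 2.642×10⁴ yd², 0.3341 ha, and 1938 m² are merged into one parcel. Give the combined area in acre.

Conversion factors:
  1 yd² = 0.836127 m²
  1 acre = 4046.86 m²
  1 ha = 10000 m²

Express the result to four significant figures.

2.642×10⁴ yd² × 0.836127 = 22090.5 m²
0.3341 ha × 10000 = 3341 m²
1938 m² (already m²)
Total: 22090.5 + 3341 + 1938 = 27369.5 m²
In acre: 27369.5 / 4046.86 = 6.76314 acre

6.763 acre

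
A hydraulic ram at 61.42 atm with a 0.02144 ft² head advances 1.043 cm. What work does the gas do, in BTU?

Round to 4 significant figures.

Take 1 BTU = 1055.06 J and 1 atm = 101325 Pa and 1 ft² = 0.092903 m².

61.42 atm → 6.22338×10⁶ Pa
0.02144 ft² → 0.00199184 m²
F = P × A = 6.22338×10⁶ × 0.00199184 = 12396 N
1.043 cm → 0.01043 m
W = F × d = 12396 × 0.01043 = 129.29 J
In BTU: 129.29 / 1055.06 = 0.122543 BTU

0.1225 BTU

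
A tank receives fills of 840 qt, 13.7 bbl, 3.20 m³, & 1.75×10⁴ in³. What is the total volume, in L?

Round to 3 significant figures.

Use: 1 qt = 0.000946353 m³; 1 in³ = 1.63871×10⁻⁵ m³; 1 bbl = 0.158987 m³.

840 qt × 0.000946353 = 0.794937 m³
13.7 bbl × 0.158987 = 2.17812 m³
3.20 m³ (already m³)
1.75×10⁴ in³ × 1.63871×10⁻⁵ = 0.286774 m³
Total: 0.794937 + 2.17812 + 3.2 + 0.286774 = 6.45983 m³
In L: 6.45983 / 0.001 = 6459.83 L

6460 L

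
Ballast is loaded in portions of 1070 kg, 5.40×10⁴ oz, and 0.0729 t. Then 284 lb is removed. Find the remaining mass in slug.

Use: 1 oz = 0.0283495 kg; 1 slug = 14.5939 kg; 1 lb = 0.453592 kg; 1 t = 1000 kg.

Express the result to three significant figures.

1070 kg (already kg)
5.40×10⁴ oz × 0.0283495 = 1530.87 kg
0.0729 t × 1000 = 72.9 kg
284 lb × 0.453592 = 128.82 kg
Result: 1070 + 1530.87 + 72.9 − 128.82 = 2544.95 kg
In slug: 2544.95 / 14.5939 = 174.385 slug

174 slug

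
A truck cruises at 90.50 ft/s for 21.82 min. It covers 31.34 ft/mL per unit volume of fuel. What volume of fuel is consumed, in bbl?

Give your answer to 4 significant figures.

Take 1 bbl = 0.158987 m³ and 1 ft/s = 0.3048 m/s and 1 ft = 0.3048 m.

0.02378 bbl

90.50 ft/s → 27.5844 m/s
21.82 min → 1309.2 s
d = v × t = 27.5844 × 1309.2 = 36113.5 m
31.34 ft/mL → 9.55243×10⁶ m/m³
V = d / (distance per unit fuel) = 36113.5 / 9.55243×10⁶ = 0.00378056 m³
In bbl: 0.00378056 / 0.158987 = 0.0237791 bbl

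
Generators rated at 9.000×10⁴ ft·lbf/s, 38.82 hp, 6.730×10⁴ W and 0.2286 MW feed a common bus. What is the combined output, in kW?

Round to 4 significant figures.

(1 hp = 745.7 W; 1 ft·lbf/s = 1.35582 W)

9.000×10⁴ ft·lbf/s × 1.35582 = 122024 W
38.82 hp × 745.7 = 28948.1 W
6.730×10⁴ W (already W)
0.2286 MW × 1000000 = 228600 W
Combined: 122024 + 28948.1 + 67300 + 228600 = 446872 W
In kW: 446872 / 1000 = 446.872 kW

446.9 kW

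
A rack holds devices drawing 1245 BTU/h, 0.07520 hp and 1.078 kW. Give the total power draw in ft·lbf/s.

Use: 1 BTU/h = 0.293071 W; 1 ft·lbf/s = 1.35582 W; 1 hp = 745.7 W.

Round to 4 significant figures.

1106 ft·lbf/s

1245 BTU/h × 0.293071 = 364.873 W
0.07520 hp × 745.7 = 56.0766 W
1.078 kW × 1000 = 1078 W
Total: 364.873 + 56.0766 + 1078 = 1498.95 W
In ft·lbf/s: 1498.95 / 1.35582 = 1105.57 ft·lbf/s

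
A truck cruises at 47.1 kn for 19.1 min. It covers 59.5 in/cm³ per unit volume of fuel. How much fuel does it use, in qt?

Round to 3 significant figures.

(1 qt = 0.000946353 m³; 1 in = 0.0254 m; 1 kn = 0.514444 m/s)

19.4 qt

47.1 kn → 24.2303 m/s
19.1 min → 1146 s
d = v × t = 24.2303 × 1146 = 27767.9 m
59.5 in/cm³ → 1.5113×10⁶ m/m³
V = d / (distance per unit fuel) = 27767.9 / 1.5113×10⁶ = 0.0183735 m³
In qt: 0.0183735 / 0.000946353 = 19.4151 qt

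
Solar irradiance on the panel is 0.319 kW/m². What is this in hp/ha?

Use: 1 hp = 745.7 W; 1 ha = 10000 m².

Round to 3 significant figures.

0.319 kW/m² × 1000 W/kW = 319 W/m²
319 W/m² ÷ 745.7 W/hp × 10000 m²/ha = 4277.86 hp/ha

4280 hp/ha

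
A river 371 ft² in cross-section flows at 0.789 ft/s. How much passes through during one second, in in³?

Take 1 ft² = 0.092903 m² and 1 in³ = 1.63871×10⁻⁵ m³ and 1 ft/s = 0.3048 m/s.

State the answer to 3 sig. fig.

5.06×10⁵ in³

0.789 ft/s × 0.3048 = 0.240487 m/s
371 ft² × 0.092903 = 34.467 m²
V = v × A × t = 0.240487 m/s × 34.467 m² × 1 s = 8.28887 m³
8.28887 m³ ÷ (1.63871×10⁻⁵ m³/in³) = 505817 in³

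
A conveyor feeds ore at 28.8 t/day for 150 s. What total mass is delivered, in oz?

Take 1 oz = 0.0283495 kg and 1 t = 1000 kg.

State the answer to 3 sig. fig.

1760 oz

28.8 t/day → 0.333333 kg/s
m = ṁ × t = 0.333333 × 150 = 50 kg
In oz: 50 / 0.0283495 = 1763.7 oz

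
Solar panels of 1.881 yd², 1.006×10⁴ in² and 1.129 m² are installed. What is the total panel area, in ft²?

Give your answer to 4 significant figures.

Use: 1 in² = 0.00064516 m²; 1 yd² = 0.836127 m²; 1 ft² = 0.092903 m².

1.881 yd² × 0.836127 = 1.57275 m²
1.006×10⁴ in² × 0.00064516 = 6.49031 m²
1.129 m² (already m²)
Combined: 1.57275 + 6.49031 + 1.129 = 9.19206 m²
In ft²: 9.19206 / 0.092903 = 98.9426 ft²

98.94 ft²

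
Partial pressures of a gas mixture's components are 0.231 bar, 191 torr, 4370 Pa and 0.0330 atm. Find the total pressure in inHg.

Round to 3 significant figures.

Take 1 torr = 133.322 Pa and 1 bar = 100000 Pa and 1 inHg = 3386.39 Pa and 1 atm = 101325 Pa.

0.231 bar × 100000 → 23100 Pa
191 torr × 133.322 → 25464.5 Pa
4370 Pa (already Pa)
0.0330 atm × 101325 → 3343.73 Pa
Total: 23100 + 25464.5 + 4370 + 3343.73 = 56278.2 Pa
In inHg: 56278.2 / 3386.39 = 16.6189 inHg

16.6 inHg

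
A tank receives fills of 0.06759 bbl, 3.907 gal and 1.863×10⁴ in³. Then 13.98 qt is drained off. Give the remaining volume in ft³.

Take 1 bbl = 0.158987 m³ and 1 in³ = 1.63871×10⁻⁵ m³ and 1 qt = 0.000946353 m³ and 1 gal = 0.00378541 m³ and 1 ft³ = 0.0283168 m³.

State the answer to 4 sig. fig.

0.06759 bbl × 0.158987 → 0.0107459 m³
3.907 gal × 0.00378541 → 0.0147896 m³
1.863×10⁴ in³ × 1.63871×10⁻⁵ → 0.305292 m³
13.98 qt × 0.000946353 → 0.01323 m³
Result: 0.0107459 + 0.0147896 + 0.305292 − 0.01323 = 0.317598 m³
In ft³: 0.317598 / 0.0283168 = 11.2159 ft³

11.22 ft³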